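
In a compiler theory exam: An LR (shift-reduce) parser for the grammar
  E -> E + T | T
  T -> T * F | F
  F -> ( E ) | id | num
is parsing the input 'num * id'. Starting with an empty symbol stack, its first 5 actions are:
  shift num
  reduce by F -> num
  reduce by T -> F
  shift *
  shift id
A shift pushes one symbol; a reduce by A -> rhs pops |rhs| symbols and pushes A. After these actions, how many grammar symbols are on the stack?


Tracking the symbol stack through each action:
  Action 1: shift 'num' : push -> stack = [num] (size 1)
  Action 2: reduce by F -> num : pop 1, push F -> stack = [F] (size 1)
  Action 3: reduce by T -> F : pop 1, push T -> stack = [T] (size 1)
  Action 4: shift '*' : push -> stack = [T, *] (size 2)
  Action 5: shift 'id' : push -> stack = [T, *, id] (size 3)
Final stack size: 3

3


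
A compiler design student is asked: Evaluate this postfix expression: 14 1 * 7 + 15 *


Processing tokens left to right:
Push 14, Push 1
Pop 14 and 1, compute 14 * 1 = 14, push 14
Push 7
Pop 14 and 7, compute 14 + 7 = 21, push 21
Push 15
Pop 21 and 15, compute 21 * 15 = 315, push 315
Stack result: 315

315


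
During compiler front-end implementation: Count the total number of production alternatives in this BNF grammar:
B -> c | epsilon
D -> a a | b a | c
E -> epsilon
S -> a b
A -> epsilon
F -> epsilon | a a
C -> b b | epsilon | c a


Counting alternatives per rule:
  B: 2 alternative(s)
  D: 3 alternative(s)
  E: 1 alternative(s)
  S: 1 alternative(s)
  A: 1 alternative(s)
  F: 2 alternative(s)
  C: 3 alternative(s)
Sum: 2 + 3 + 1 + 1 + 1 + 2 + 3 = 13

13


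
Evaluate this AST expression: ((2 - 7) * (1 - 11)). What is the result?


Expression: ((2 - 7) * (1 - 11))
Evaluating step by step:
  2 - 7 = -5
  1 - 11 = -10
  -5 * -10 = 50
Result: 50

50


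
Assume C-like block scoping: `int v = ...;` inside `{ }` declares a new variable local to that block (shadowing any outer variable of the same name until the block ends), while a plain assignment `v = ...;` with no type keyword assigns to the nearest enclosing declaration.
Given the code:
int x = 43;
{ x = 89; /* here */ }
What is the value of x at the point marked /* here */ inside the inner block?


Analyzing scoping rules:
Outer scope: declares x = 43
Inner block: 'x = 89;' has no type keyword, so it is an assignment to the outer x (no shadowing)
Inside the block, after the assignment -> 89
Result: 89

89


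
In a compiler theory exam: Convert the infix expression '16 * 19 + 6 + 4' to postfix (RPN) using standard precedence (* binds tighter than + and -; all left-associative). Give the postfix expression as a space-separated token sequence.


Applying the shunting-yard algorithm:
  Operand 16 -> output
  Push '*' onto operator stack -> op-stack: [*]
  Operand 19 -> output
  See '+' (prec 1); top '*' (prec 2) >= it -> pop '*' to output
  Push '+' onto operator stack -> op-stack: [+]
  Operand 6 -> output
  See '+' (prec 1); top '+' (prec 1) >= it -> pop '+' to output
  Push '+' onto operator stack -> op-stack: [+]
  Operand 4 -> output
  End of input: pop '+' to output
Postfix result: 16 19 * 6 + 4 +

16 19 * 6 + 4 +


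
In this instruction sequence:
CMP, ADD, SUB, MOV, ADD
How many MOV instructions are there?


Scanning instruction sequence for MOV:
  Position 1: CMP
  Position 2: ADD
  Position 3: SUB
  Position 4: MOV <- MATCH
  Position 5: ADD
Matches at positions: [4]
Total MOV count: 1

1


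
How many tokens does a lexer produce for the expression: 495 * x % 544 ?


Scanning '495 * x % 544'
Token 1: '495' -> integer_literal
Token 2: '*' -> operator
Token 3: 'x' -> identifier
Token 4: '%' -> operator
Token 5: '544' -> integer_literal
Total tokens: 5

5


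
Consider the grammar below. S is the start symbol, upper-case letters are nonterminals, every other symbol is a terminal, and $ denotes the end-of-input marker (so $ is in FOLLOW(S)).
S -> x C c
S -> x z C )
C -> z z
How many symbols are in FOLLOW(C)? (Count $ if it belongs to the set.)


S is the start symbol and does not occur in any rule body, so FOLLOW(S) = {$}.
Examining every occurrence of C in a rule body:
  S -> x C c : C is followed by terminal 'c' -> add 'c'
  S -> x z C ) : C is followed by terminal ')' -> add ')'
  C -> z z : C does not occur in the body -> contributes nothing
FOLLOW(C) = {), c}
Count: 2

2


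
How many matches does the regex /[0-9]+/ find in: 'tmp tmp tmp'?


Pattern: /[0-9]+/ (int literals)
Input: 'tmp tmp tmp'
Scanning for matches:
Total matches: 0

0


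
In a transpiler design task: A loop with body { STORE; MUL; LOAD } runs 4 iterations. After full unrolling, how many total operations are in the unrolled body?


Loop body operations: STORE, MUL, LOAD (3 ops per iteration)
Unrolling 4 iterations:
  Iteration 1: STORE, MUL, LOAD (3 ops)
  Iteration 2: STORE, MUL, LOAD (3 ops)
  Iteration 3: STORE, MUL, LOAD (3 ops)
  Iteration 4: STORE, MUL, LOAD (3 ops)
Total: 4 iterations * 3 ops/iter = 12 operations

12


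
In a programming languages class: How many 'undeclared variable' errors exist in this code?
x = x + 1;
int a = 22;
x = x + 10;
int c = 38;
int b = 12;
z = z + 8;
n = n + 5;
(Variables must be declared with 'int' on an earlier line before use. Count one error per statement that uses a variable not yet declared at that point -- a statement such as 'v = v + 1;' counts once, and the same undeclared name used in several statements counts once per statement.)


Scanning code line by line:
  Line 1: use 'x' -> ERROR (undeclared)
  Line 2: declare 'a' -> declared = ['a']
  Line 3: use 'x' -> ERROR (undeclared)
  Line 4: declare 'c' -> declared = ['a', 'c']
  Line 5: declare 'b' -> declared = ['a', 'b', 'c']
  Line 6: use 'z' -> ERROR (undeclared)
  Line 7: use 'n' -> ERROR (undeclared)
Total undeclared variable errors: 4

4


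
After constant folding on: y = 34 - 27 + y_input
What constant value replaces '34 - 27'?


Identifying constant sub-expression:
  Original: y = 34 - 27 + y_input
  34 and 27 are both compile-time constants
  Evaluating: 34 - 27 = 7
  After folding: y = 7 + y_input

7


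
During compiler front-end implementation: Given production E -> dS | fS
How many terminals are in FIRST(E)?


Production: E -> dS | fS
Examining each alternative for leading terminals:
  E -> dS : first terminal = 'd'
  E -> fS : first terminal = 'f'
FIRST(E) = {d, f}
Count: 2

2


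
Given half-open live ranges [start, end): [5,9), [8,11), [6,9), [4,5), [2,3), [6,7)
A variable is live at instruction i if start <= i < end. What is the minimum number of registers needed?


Live ranges:
  Var0: [5, 9)
  Var1: [8, 11)
  Var2: [6, 9)
  Var3: [4, 5)
  Var4: [2, 3)
  Var5: [6, 7)
Sweep-line events (position, delta, active):
  pos=2 start -> active=1
  pos=3 end -> active=0
  pos=4 start -> active=1
  pos=5 end -> active=0
  pos=5 start -> active=1
  pos=6 start -> active=2
  pos=6 start -> active=3
  pos=7 end -> active=2
  pos=8 start -> active=3
  pos=9 end -> active=2
  pos=9 end -> active=1
  pos=11 end -> active=0
Maximum simultaneous active: 3
Minimum registers needed: 3

3


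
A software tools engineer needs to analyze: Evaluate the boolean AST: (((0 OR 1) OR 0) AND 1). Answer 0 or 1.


Step 1: Evaluate inner node
  0 OR 1 = 1
Step 2: Evaluate next node
  1 OR 0 = 1
Step 3: Evaluate root node
  1 AND 1 = 1

1


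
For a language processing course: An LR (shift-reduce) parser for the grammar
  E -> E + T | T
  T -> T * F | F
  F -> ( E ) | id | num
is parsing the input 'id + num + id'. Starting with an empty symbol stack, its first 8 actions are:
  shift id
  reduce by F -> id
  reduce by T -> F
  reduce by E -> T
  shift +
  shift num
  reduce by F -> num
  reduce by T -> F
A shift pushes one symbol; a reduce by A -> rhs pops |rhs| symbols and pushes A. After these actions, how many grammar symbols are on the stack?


Tracking the symbol stack through each action:
  Action 1: shift 'id' : push -> stack = [id] (size 1)
  Action 2: reduce by F -> id : pop 1, push F -> stack = [F] (size 1)
  Action 3: reduce by T -> F : pop 1, push T -> stack = [T] (size 1)
  Action 4: reduce by E -> T : pop 1, push E -> stack = [E] (size 1)
  Action 5: shift '+' : push -> stack = [E, +] (size 2)
  Action 6: shift 'num' : push -> stack = [E, +, num] (size 3)
  Action 7: reduce by F -> num : pop 1, push F -> stack = [E, +, F] (size 3)
  Action 8: reduce by T -> F : pop 1, push T -> stack = [E, +, T] (size 3)
Final stack size: 3

3


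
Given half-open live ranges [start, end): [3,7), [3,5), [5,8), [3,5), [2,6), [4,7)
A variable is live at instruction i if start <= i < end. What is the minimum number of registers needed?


Live ranges:
  Var0: [3, 7)
  Var1: [3, 5)
  Var2: [5, 8)
  Var3: [3, 5)
  Var4: [2, 6)
  Var5: [4, 7)
Sweep-line events (position, delta, active):
  pos=2 start -> active=1
  pos=3 start -> active=2
  pos=3 start -> active=3
  pos=3 start -> active=4
  pos=4 start -> active=5
  pos=5 end -> active=4
  pos=5 end -> active=3
  pos=5 start -> active=4
  pos=6 end -> active=3
  pos=7 end -> active=2
  pos=7 end -> active=1
  pos=8 end -> active=0
Maximum simultaneous active: 5
Minimum registers needed: 5

5


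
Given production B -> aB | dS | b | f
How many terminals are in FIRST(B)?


Production: B -> aB | dS | b | f
Examining each alternative for leading terminals:
  B -> aB : first terminal = 'a'
  B -> dS : first terminal = 'd'
  B -> b : first terminal = 'b'
  B -> f : first terminal = 'f'
FIRST(B) = {a, b, d, f}
Count: 4

4


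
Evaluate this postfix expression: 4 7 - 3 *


Processing tokens left to right:
Push 4, Push 7
Pop 4 and 7, compute 4 - 7 = -3, push -3
Push 3
Pop -3 and 3, compute -3 * 3 = -9, push -9
Stack result: -9

-9


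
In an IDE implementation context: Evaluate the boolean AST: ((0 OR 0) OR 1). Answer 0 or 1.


Step 1: Evaluate inner node
  0 OR 0 = 0
Step 2: Evaluate root node
  0 OR 1 = 1

1


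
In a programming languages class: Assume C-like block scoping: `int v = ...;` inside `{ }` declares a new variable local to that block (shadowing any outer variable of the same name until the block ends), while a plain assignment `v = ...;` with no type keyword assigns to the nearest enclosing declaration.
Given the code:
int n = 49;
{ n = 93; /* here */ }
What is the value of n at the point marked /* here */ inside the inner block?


Analyzing scoping rules:
Outer scope: declares n = 49
Inner block: 'n = 93;' has no type keyword, so it is an assignment to the outer n (no shadowing)
Inside the block, after the assignment -> 93
Result: 93

93


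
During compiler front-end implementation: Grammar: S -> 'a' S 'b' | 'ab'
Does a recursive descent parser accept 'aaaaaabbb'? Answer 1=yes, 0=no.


Grammar accepts strings of the form a^n b^n (n >= 1)
Word: 'aaaaaabbb'
Counting: 6 a's and 3 b's
Check: 6 == 3? No
Mismatch: a-count != b-count
Rejected

0


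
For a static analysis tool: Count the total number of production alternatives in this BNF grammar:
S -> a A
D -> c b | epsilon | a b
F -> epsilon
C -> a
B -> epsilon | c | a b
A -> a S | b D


Counting alternatives per rule:
  S: 1 alternative(s)
  D: 3 alternative(s)
  F: 1 alternative(s)
  C: 1 alternative(s)
  B: 3 alternative(s)
  A: 2 alternative(s)
Sum: 1 + 3 + 1 + 1 + 3 + 2 = 11

11


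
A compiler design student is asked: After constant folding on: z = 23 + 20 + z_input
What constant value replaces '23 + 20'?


Identifying constant sub-expression:
  Original: z = 23 + 20 + z_input
  23 and 20 are both compile-time constants
  Evaluating: 23 + 20 = 43
  After folding: z = 43 + z_input

43


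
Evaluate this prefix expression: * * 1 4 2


Parsing prefix expression: * * 1 4 2
Step 1: Innermost operation '* 1 4'
  1 * 4 = 4
Step 2: Outer operation '* [4] 2'
  4 * 2 = 8

8


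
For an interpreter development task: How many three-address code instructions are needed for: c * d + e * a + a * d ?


Expression: c * d + e * a + a * d
Generating three-address code (respecting * over +/- precedence):
  Instruction 1: t1 = c * d
  Instruction 2: t2 = e * a
  Instruction 3: t3 = a * d
  Instruction 4: t4 = t1 + t2
  Instruction 5: t5 = t4 + t3
Total instructions: 5

5


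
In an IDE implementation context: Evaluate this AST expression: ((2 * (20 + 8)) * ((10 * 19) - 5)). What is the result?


Expression: ((2 * (20 + 8)) * ((10 * 19) - 5))
Evaluating step by step:
  20 + 8 = 28
  2 * 28 = 56
  10 * 19 = 190
  190 - 5 = 185
  56 * 185 = 10360
Result: 10360

10360


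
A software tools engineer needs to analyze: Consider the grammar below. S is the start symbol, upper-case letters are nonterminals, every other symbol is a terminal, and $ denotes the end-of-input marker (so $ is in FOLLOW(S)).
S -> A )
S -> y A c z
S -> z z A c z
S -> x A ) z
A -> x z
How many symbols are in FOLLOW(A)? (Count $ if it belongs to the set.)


S is the start symbol and does not occur in any rule body, so FOLLOW(S) = {$}.
Examining every occurrence of A in a rule body:
  S -> A ) : A is followed by terminal ')' -> add ')'
  S -> y A c z : A is followed by terminal 'c' -> add 'c'
  S -> z z A c z : A is followed by terminal 'c' -> add 'c' (already in the set)
  S -> x A ) z : A is followed by terminal ')' -> add ')' (already in the set)
  A -> x z : A does not occur in the body -> contributes nothing
FOLLOW(A) = {), c}
Count: 2

2


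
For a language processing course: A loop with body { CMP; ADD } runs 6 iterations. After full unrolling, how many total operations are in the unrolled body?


Loop body operations: CMP, ADD (2 ops per iteration)
Unrolling 6 iterations:
  Iteration 1: CMP, ADD (2 ops)
  Iteration 2: CMP, ADD (2 ops)
  Iteration 3: CMP, ADD (2 ops)
  Iteration 4: CMP, ADD (2 ops)
  Iteration 5: CMP, ADD (2 ops)
  Iteration 6: CMP, ADD (2 ops)
Total: 6 iterations * 2 ops/iter = 12 operations

12


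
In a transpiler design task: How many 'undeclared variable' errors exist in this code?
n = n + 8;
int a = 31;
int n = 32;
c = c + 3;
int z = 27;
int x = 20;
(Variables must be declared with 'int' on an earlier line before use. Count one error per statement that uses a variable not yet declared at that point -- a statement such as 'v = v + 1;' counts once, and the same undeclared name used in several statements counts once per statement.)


Scanning code line by line:
  Line 1: use 'n' -> ERROR (undeclared)
  Line 2: declare 'a' -> declared = ['a']
  Line 3: declare 'n' -> declared = ['a', 'n']
  Line 4: use 'c' -> ERROR (undeclared)
  Line 5: declare 'z' -> declared = ['a', 'n', 'z']
  Line 6: declare 'x' -> declared = ['a', 'n', 'x', 'z']
Total undeclared variable errors: 2

2


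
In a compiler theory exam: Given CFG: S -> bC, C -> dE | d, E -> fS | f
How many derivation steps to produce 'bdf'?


Grammar: S -> bC, C -> dE | d, E -> fS | f
Deriving 'bdf':
Step 1: S -> bC => bC
Step 2: C -> dE => bdE
Step 3: E -> f => bdf
Total derivation steps: 3

3


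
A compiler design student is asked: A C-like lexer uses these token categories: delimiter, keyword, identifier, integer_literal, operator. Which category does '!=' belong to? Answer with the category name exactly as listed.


Token: '!='
Checking categories:
  identifier: no
  integer_literal: no
  operator: YES
  keyword: no
  delimiter: no
Category: operator

operator


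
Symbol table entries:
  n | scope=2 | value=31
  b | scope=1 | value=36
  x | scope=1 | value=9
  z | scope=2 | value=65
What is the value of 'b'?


Searching symbol table for 'b':
  n | scope=2 | value=31
  b | scope=1 | value=36 <- MATCH
  x | scope=1 | value=9
  z | scope=2 | value=65
Found 'b' at scope 1 with value 36

36


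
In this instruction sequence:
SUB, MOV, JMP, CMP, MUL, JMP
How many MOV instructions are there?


Scanning instruction sequence for MOV:
  Position 1: SUB
  Position 2: MOV <- MATCH
  Position 3: JMP
  Position 4: CMP
  Position 5: MUL
  Position 6: JMP
Matches at positions: [2]
Total MOV count: 1

1


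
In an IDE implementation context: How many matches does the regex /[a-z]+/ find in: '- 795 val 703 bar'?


Pattern: /[a-z]+/ (identifiers)
Input: '- 795 val 703 bar'
Scanning for matches:
  Match 1: 'val'
  Match 2: 'bar'
Total matches: 2

2


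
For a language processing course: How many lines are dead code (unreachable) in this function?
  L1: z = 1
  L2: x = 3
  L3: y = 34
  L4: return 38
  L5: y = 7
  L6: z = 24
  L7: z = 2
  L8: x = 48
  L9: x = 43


Analyzing control flow:
  L1: reachable (before return)
  L2: reachable (before return)
  L3: reachable (before return)
  L4: reachable (return statement)
  L5: DEAD (after return at L4)
  L6: DEAD (after return at L4)
  L7: DEAD (after return at L4)
  L8: DEAD (after return at L4)
  L9: DEAD (after return at L4)
Return at L4, total lines = 9
Dead lines: L5 through L9
Count: 5

5


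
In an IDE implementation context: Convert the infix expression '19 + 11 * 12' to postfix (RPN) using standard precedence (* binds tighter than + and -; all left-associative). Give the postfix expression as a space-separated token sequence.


Applying the shunting-yard algorithm:
  Operand 19 -> output
  Push '+' onto operator stack -> op-stack: [+]
  Operand 11 -> output
  Push '*' onto operator stack -> op-stack: [+, *]
  Operand 12 -> output
  End of input: pop '*' to output
  End of input: pop '+' to output
Postfix result: 19 11 12 * +

19 11 12 * +


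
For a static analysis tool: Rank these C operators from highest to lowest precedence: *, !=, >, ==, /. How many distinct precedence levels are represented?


Looking up precedence for each operator:
  * -> precedence 6
  != -> precedence 3
  > -> precedence 4
  == -> precedence 3
  / -> precedence 6
Sorted highest to lowest: *, /, >, !=, ==
Distinct precedence values: [6, 4, 3]
Number of distinct levels: 3

3


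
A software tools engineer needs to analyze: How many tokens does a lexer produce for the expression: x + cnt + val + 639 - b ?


Scanning 'x + cnt + val + 639 - b'
Token 1: 'x' -> identifier
Token 2: '+' -> operator
Token 3: 'cnt' -> identifier
Token 4: '+' -> operator
Token 5: 'val' -> identifier
Token 6: '+' -> operator
Token 7: '639' -> integer_literal
Token 8: '-' -> operator
Token 9: 'b' -> identifier
Total tokens: 9

9


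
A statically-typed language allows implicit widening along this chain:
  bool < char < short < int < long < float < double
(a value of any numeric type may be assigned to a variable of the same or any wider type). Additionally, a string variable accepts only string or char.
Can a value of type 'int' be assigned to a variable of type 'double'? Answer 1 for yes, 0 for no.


Target variable type: double
Source value type: int
Numeric ranks: int=3, double=6
Widening allowed iff rank(source) <= rank(target): 3 <= 6? Yes
Result: 1

1


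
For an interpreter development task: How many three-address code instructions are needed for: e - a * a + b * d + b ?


Expression: e - a * a + b * d + b
Generating three-address code (respecting * over +/- precedence):
  Instruction 1: t1 = a * a
  Instruction 2: t2 = b * d
  Instruction 3: t3 = e - t1
  Instruction 4: t4 = t3 + t2
  Instruction 5: t5 = t4 + b
Total instructions: 5

5


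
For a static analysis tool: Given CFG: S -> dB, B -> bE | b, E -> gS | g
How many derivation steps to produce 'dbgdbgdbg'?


Grammar: S -> dB, B -> bE | b, E -> gS | g
Deriving 'dbgdbgdbg':
Step 1: S -> dB => dB
Step 2: B -> bE => dbE
Step 3: E -> gS => dbgS
Step 4: S -> dB => dbgdB
Step 5: B -> bE => dbgdbE
Step 6: E -> gS => dbgdbgS
Step 7: S -> dB => dbgdbgdB
Step 8: B -> bE => dbgdbgdbE
Step 9: E -> g => dbgdbgdbg
Total derivation steps: 9

9


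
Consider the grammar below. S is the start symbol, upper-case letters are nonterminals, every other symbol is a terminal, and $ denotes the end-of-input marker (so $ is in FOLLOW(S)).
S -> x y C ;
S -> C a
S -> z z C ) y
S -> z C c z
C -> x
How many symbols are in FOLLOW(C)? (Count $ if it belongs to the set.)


S is the start symbol and does not occur in any rule body, so FOLLOW(S) = {$}.
Examining every occurrence of C in a rule body:
  S -> x y C ; : C is followed by terminal ';' -> add ';'
  S -> C a : C is followed by terminal 'a' -> add 'a'
  S -> z z C ) y : C is followed by terminal ')' -> add ')'
  S -> z C c z : C is followed by terminal 'c' -> add 'c'
  C -> x : C does not occur in the body -> contributes nothing
FOLLOW(C) = {), ;, a, c}
Count: 4

4


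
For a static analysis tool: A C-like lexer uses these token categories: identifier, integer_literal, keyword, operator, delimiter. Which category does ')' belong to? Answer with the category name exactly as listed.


Token: ')'
Checking categories:
  identifier: no
  integer_literal: no
  operator: no
  keyword: no
  delimiter: YES
Category: delimiter

delimiter


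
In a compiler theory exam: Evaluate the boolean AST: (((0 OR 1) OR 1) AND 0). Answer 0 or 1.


Step 1: Evaluate inner node
  0 OR 1 = 1
Step 2: Evaluate next node
  1 OR 1 = 1
Step 3: Evaluate root node
  1 AND 0 = 0

0


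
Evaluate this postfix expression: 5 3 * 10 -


Processing tokens left to right:
Push 5, Push 3
Pop 5 and 3, compute 5 * 3 = 15, push 15
Push 10
Pop 15 and 10, compute 15 - 10 = 5, push 5
Stack result: 5

5


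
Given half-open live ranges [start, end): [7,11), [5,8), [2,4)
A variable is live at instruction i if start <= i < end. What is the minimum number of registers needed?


Live ranges:
  Var0: [7, 11)
  Var1: [5, 8)
  Var2: [2, 4)
Sweep-line events (position, delta, active):
  pos=2 start -> active=1
  pos=4 end -> active=0
  pos=5 start -> active=1
  pos=7 start -> active=2
  pos=8 end -> active=1
  pos=11 end -> active=0
Maximum simultaneous active: 2
Minimum registers needed: 2

2


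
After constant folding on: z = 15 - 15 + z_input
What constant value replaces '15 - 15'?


Identifying constant sub-expression:
  Original: z = 15 - 15 + z_input
  15 and 15 are both compile-time constants
  Evaluating: 15 - 15 = 0
  After folding: z = 0 + z_input

0


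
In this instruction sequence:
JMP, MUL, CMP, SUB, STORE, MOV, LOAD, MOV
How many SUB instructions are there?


Scanning instruction sequence for SUB:
  Position 1: JMP
  Position 2: MUL
  Position 3: CMP
  Position 4: SUB <- MATCH
  Position 5: STORE
  Position 6: MOV
  Position 7: LOAD
  Position 8: MOV
Matches at positions: [4]
Total SUB count: 1

1


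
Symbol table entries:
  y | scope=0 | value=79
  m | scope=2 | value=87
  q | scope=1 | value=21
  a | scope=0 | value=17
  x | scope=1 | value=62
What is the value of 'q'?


Searching symbol table for 'q':
  y | scope=0 | value=79
  m | scope=2 | value=87
  q | scope=1 | value=21 <- MATCH
  a | scope=0 | value=17
  x | scope=1 | value=62
Found 'q' at scope 1 with value 21

21


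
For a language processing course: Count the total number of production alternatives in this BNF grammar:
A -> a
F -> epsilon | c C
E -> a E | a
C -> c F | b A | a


Counting alternatives per rule:
  A: 1 alternative(s)
  F: 2 alternative(s)
  E: 2 alternative(s)
  C: 3 alternative(s)
Sum: 1 + 2 + 2 + 3 = 8

8


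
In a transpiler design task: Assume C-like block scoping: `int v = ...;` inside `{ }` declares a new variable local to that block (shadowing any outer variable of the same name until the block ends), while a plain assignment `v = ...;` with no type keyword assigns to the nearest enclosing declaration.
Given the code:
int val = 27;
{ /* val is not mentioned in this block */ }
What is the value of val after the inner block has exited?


Analyzing scoping rules:
Outer scope: declares val = 27
Inner block: val is neither redeclared nor assigned -> unchanged
After the block -> 27
Result: 27

27


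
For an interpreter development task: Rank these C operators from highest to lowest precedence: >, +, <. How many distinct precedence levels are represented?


Looking up precedence for each operator:
  > -> precedence 4
  + -> precedence 5
  < -> precedence 4
Sorted highest to lowest: +, >, <
Distinct precedence values: [5, 4]
Number of distinct levels: 2

2


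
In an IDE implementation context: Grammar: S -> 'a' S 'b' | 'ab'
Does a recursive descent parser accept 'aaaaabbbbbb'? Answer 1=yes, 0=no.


Grammar accepts strings of the form a^n b^n (n >= 1)
Word: 'aaaaabbbbbb'
Counting: 5 a's and 6 b's
Check: 5 == 6? No
Mismatch: a-count != b-count
Rejected

0


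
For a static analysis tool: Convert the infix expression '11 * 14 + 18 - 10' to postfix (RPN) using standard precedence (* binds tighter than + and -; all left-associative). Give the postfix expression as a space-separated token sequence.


Applying the shunting-yard algorithm:
  Operand 11 -> output
  Push '*' onto operator stack -> op-stack: [*]
  Operand 14 -> output
  See '+' (prec 1); top '*' (prec 2) >= it -> pop '*' to output
  Push '+' onto operator stack -> op-stack: [+]
  Operand 18 -> output
  See '-' (prec 1); top '+' (prec 1) >= it -> pop '+' to output
  Push '-' onto operator stack -> op-stack: [-]
  Operand 10 -> output
  End of input: pop '-' to output
Postfix result: 11 14 * 18 + 10 -

11 14 * 18 + 10 -


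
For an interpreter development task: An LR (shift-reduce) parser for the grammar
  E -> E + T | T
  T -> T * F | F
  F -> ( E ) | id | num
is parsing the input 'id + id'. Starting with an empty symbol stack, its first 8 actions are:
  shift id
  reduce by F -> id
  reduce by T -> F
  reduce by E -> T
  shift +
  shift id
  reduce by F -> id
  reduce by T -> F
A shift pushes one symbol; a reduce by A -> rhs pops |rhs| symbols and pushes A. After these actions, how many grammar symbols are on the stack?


Tracking the symbol stack through each action:
  Action 1: shift 'id' : push -> stack = [id] (size 1)
  Action 2: reduce by F -> id : pop 1, push F -> stack = [F] (size 1)
  Action 3: reduce by T -> F : pop 1, push T -> stack = [T] (size 1)
  Action 4: reduce by E -> T : pop 1, push E -> stack = [E] (size 1)
  Action 5: shift '+' : push -> stack = [E, +] (size 2)
  Action 6: shift 'id' : push -> stack = [E, +, id] (size 3)
  Action 7: reduce by F -> id : pop 1, push F -> stack = [E, +, F] (size 3)
  Action 8: reduce by T -> F : pop 1, push T -> stack = [E, +, T] (size 3)
Final stack size: 3

3


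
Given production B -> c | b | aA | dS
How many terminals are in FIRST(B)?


Production: B -> c | b | aA | dS
Examining each alternative for leading terminals:
  B -> c : first terminal = 'c'
  B -> b : first terminal = 'b'
  B -> aA : first terminal = 'a'
  B -> dS : first terminal = 'd'
FIRST(B) = {a, b, c, d}
Count: 4

4


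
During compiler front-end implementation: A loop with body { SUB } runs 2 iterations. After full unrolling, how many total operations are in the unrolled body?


Loop body operations: SUB (1 op per iteration)
Unrolling 2 iterations:
  Iteration 1: SUB (1 ops)
  Iteration 2: SUB (1 ops)
Total: 2 iterations * 1 ops/iter = 2 operations

2


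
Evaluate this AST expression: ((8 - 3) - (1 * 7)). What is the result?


Expression: ((8 - 3) - (1 * 7))
Evaluating step by step:
  8 - 3 = 5
  1 * 7 = 7
  5 - 7 = -2
Result: -2

-2


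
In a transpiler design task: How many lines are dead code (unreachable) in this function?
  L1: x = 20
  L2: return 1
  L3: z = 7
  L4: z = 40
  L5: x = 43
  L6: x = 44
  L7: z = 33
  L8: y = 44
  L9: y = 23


Analyzing control flow:
  L1: reachable (before return)
  L2: reachable (return statement)
  L3: DEAD (after return at L2)
  L4: DEAD (after return at L2)
  L5: DEAD (after return at L2)
  L6: DEAD (after return at L2)
  L7: DEAD (after return at L2)
  L8: DEAD (after return at L2)
  L9: DEAD (after return at L2)
Return at L2, total lines = 9
Dead lines: L3 through L9
Count: 7

7


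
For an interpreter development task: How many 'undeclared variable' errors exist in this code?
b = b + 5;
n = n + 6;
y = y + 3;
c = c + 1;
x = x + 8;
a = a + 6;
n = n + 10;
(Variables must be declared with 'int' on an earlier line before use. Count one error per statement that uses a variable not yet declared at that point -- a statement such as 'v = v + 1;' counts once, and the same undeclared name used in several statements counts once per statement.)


Scanning code line by line:
  Line 1: use 'b' -> ERROR (undeclared)
  Line 2: use 'n' -> ERROR (undeclared)
  Line 3: use 'y' -> ERROR (undeclared)
  Line 4: use 'c' -> ERROR (undeclared)
  Line 5: use 'x' -> ERROR (undeclared)
  Line 6: use 'a' -> ERROR (undeclared)
  Line 7: use 'n' -> ERROR (undeclared)
Total undeclared variable errors: 7

7


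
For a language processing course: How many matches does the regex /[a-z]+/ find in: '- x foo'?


Pattern: /[a-z]+/ (identifiers)
Input: '- x foo'
Scanning for matches:
  Match 1: 'x'
  Match 2: 'foo'
Total matches: 2

2


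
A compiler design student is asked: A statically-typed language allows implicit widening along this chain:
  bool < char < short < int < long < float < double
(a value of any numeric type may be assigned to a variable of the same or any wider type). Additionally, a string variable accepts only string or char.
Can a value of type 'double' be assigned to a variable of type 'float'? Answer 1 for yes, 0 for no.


Target variable type: float
Source value type: double
Numeric ranks: double=6, float=5
Widening allowed iff rank(source) <= rank(target): 6 <= 5? No
Result: 0

0


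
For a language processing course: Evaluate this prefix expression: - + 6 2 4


Parsing prefix expression: - + 6 2 4
Step 1: Innermost operation '+ 6 2'
  6 + 2 = 8
Step 2: Outer operation '- [8] 4'
  8 - 4 = 4

4


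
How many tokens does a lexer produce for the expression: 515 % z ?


Scanning '515 % z'
Token 1: '515' -> integer_literal
Token 2: '%' -> operator
Token 3: 'z' -> identifier
Total tokens: 3

3


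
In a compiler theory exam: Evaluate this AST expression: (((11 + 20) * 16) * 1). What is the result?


Expression: (((11 + 20) * 16) * 1)
Evaluating step by step:
  11 + 20 = 31
  31 * 16 = 496
  496 * 1 = 496
Result: 496

496


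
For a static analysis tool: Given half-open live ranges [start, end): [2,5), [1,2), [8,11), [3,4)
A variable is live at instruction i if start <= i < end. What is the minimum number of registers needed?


Live ranges:
  Var0: [2, 5)
  Var1: [1, 2)
  Var2: [8, 11)
  Var3: [3, 4)
Sweep-line events (position, delta, active):
  pos=1 start -> active=1
  pos=2 end -> active=0
  pos=2 start -> active=1
  pos=3 start -> active=2
  pos=4 end -> active=1
  pos=5 end -> active=0
  pos=8 start -> active=1
  pos=11 end -> active=0
Maximum simultaneous active: 2
Minimum registers needed: 2

2


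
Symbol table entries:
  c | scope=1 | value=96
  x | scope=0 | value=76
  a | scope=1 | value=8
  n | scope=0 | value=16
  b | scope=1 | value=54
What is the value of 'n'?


Searching symbol table for 'n':
  c | scope=1 | value=96
  x | scope=0 | value=76
  a | scope=1 | value=8
  n | scope=0 | value=16 <- MATCH
  b | scope=1 | value=54
Found 'n' at scope 0 with value 16

16


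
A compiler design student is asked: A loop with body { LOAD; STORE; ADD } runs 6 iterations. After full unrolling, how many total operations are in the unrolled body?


Loop body operations: LOAD, STORE, ADD (3 ops per iteration)
Unrolling 6 iterations:
  Iteration 1: LOAD, STORE, ADD (3 ops)
  Iteration 2: LOAD, STORE, ADD (3 ops)
  Iteration 3: LOAD, STORE, ADD (3 ops)
  Iteration 4: LOAD, STORE, ADD (3 ops)
  Iteration 5: LOAD, STORE, ADD (3 ops)
  Iteration 6: LOAD, STORE, ADD (3 ops)
Total: 6 iterations * 3 ops/iter = 18 operations

18


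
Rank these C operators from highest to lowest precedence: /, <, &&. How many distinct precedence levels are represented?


Looking up precedence for each operator:
  / -> precedence 6
  < -> precedence 4
  && -> precedence 2
Sorted highest to lowest: /, <, &&
Distinct precedence values: [6, 4, 2]
Number of distinct levels: 3

3


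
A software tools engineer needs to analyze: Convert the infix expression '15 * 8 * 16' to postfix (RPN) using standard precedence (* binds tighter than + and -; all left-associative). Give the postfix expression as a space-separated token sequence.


Applying the shunting-yard algorithm:
  Operand 15 -> output
  Push '*' onto operator stack -> op-stack: [*]
  Operand 8 -> output
  See '*' (prec 2); top '*' (prec 2) >= it -> pop '*' to output
  Push '*' onto operator stack -> op-stack: [*]
  Operand 16 -> output
  End of input: pop '*' to output
Postfix result: 15 8 * 16 *

15 8 * 16 *


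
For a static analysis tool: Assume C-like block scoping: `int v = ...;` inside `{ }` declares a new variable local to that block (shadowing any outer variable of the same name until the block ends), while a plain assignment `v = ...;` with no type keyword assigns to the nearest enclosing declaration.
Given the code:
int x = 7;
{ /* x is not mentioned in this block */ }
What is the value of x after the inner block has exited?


Analyzing scoping rules:
Outer scope: declares x = 7
Inner block: x is neither redeclared nor assigned -> unchanged
After the block -> 7
Result: 7

7


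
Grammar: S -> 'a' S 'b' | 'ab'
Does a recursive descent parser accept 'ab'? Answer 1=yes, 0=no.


Grammar accepts strings of the form a^n b^n (n >= 1)
Word: 'ab'
Counting: 1 a's and 1 b's
Check: 1 == 1? Yes
Derivation (S -> aSb applied 0 time(s), then S -> ab): S => ab
Accepted

1


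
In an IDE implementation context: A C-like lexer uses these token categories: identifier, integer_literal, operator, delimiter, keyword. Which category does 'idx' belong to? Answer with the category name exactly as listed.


Token: 'idx'
Checking categories:
  identifier: YES
  integer_literal: no
  operator: no
  keyword: no
  delimiter: no
Category: identifier

identifier


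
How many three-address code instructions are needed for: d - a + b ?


Expression: d - a + b
Generating three-address code (respecting * over +/- precedence):
  Instruction 1: t1 = d - a
  Instruction 2: t2 = t1 + b
Total instructions: 2

2


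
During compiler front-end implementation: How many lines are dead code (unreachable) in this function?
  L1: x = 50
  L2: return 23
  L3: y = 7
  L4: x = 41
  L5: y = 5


Analyzing control flow:
  L1: reachable (before return)
  L2: reachable (return statement)
  L3: DEAD (after return at L2)
  L4: DEAD (after return at L2)
  L5: DEAD (after return at L2)
Return at L2, total lines = 5
Dead lines: L3 through L5
Count: 3

3


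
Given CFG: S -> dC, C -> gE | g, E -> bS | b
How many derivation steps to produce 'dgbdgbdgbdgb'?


Grammar: S -> dC, C -> gE | g, E -> bS | b
Deriving 'dgbdgbdgbdgb':
Step 1: S -> dC => dC
Step 2: C -> gE => dgE
Step 3: E -> bS => dgbS
Step 4: S -> dC => dgbdC
Step 5: C -> gE => dgbdgE
Step 6: E -> bS => dgbdgbS
Step 7: S -> dC => dgbdgbdC
Step 8: C -> gE => dgbdgbdgE
Step 9: E -> bS => dgbdgbdgbS
Step 10: S -> dC => dgbdgbdgbdC
Step 11: C -> gE => dgbdgbdgbdgE
Step 12: E -> b => dgbdgbdgbdgb
Total derivation steps: 12

12


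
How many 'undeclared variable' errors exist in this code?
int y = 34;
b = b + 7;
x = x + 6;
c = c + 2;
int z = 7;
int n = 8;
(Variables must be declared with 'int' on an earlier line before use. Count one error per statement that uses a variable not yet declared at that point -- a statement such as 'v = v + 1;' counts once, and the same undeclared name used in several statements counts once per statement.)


Scanning code line by line:
  Line 1: declare 'y' -> declared = ['y']
  Line 2: use 'b' -> ERROR (undeclared)
  Line 3: use 'x' -> ERROR (undeclared)
  Line 4: use 'c' -> ERROR (undeclared)
  Line 5: declare 'z' -> declared = ['y', 'z']
  Line 6: declare 'n' -> declared = ['n', 'y', 'z']
Total undeclared variable errors: 3

3


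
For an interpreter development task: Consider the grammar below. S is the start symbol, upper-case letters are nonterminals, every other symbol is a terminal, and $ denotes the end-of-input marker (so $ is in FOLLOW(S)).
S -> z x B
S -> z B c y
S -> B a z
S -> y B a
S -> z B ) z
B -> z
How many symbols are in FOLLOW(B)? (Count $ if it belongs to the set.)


S is the start symbol and does not occur in any rule body, so FOLLOW(S) = {$}.
Examining every occurrence of B in a rule body:
  S -> z x B : B is at the right end -> add FOLLOW(S) = {$}
  S -> z B c y : B is followed by terminal 'c' -> add 'c'
  S -> B a z : B is followed by terminal 'a' -> add 'a'
  S -> y B a : B is followed by terminal 'a' -> add 'a' (already in the set)
  S -> z B ) z : B is followed by terminal ')' -> add ')'
  B -> z : B does not occur in the body -> contributes nothing
FOLLOW(B) = {), a, c, $}
Count: 4

4


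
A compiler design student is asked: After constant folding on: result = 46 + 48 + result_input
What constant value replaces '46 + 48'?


Identifying constant sub-expression:
  Original: result = 46 + 48 + result_input
  46 and 48 are both compile-time constants
  Evaluating: 46 + 48 = 94
  After folding: result = 94 + result_input

94


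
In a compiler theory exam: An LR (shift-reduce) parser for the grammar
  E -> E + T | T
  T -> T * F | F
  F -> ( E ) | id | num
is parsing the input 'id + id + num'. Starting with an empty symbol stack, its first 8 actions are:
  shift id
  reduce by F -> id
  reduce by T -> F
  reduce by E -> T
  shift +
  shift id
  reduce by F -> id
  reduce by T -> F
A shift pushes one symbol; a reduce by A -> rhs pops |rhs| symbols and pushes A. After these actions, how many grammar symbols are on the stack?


Tracking the symbol stack through each action:
  Action 1: shift 'id' : push -> stack = [id] (size 1)
  Action 2: reduce by F -> id : pop 1, push F -> stack = [F] (size 1)
  Action 3: reduce by T -> F : pop 1, push T -> stack = [T] (size 1)
  Action 4: reduce by E -> T : pop 1, push E -> stack = [E] (size 1)
  Action 5: shift '+' : push -> stack = [E, +] (size 2)
  Action 6: shift 'id' : push -> stack = [E, +, id] (size 3)
  Action 7: reduce by F -> id : pop 1, push F -> stack = [E, +, F] (size 3)
  Action 8: reduce by T -> F : pop 1, push T -> stack = [E, +, T] (size 3)
Final stack size: 3

3


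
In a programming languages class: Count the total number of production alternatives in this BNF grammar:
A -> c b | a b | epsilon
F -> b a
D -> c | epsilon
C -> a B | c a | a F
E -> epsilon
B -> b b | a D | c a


Counting alternatives per rule:
  A: 3 alternative(s)
  F: 1 alternative(s)
  D: 2 alternative(s)
  C: 3 alternative(s)
  E: 1 alternative(s)
  B: 3 alternative(s)
Sum: 3 + 1 + 2 + 3 + 1 + 3 = 13

13


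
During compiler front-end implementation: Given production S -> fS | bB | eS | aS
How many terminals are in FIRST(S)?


Production: S -> fS | bB | eS | aS
Examining each alternative for leading terminals:
  S -> fS : first terminal = 'f'
  S -> bB : first terminal = 'b'
  S -> eS : first terminal = 'e'
  S -> aS : first terminal = 'a'
FIRST(S) = {a, b, e, f}
Count: 4

4


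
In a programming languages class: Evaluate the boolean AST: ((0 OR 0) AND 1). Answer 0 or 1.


Step 1: Evaluate inner node
  0 OR 0 = 0
Step 2: Evaluate root node
  0 AND 1 = 0

0


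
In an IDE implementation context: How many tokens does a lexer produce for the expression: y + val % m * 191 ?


Scanning 'y + val % m * 191'
Token 1: 'y' -> identifier
Token 2: '+' -> operator
Token 3: 'val' -> identifier
Token 4: '%' -> operator
Token 5: 'm' -> identifier
Token 6: '*' -> operator
Token 7: '191' -> integer_literal
Total tokens: 7

7


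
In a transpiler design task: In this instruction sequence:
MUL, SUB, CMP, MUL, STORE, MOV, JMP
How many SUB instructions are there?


Scanning instruction sequence for SUB:
  Position 1: MUL
  Position 2: SUB <- MATCH
  Position 3: CMP
  Position 4: MUL
  Position 5: STORE
  Position 6: MOV
  Position 7: JMP
Matches at positions: [2]
Total SUB count: 1

1


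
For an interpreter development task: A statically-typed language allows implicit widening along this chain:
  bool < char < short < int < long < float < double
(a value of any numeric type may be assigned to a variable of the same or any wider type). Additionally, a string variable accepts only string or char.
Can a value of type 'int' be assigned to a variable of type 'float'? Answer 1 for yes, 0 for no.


Target variable type: float
Source value type: int
Numeric ranks: int=3, float=5
Widening allowed iff rank(source) <= rank(target): 3 <= 5? Yes
Result: 1

1
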